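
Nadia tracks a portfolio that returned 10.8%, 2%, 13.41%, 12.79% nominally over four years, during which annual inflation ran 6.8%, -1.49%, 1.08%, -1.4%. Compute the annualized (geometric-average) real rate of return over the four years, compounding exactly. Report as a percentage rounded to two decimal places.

8.36%

Compound the nominal returns: 1.1080 × 1.0200 × 1.1341 × 1.1279 = 1.44564573.
Compound inflation: 1.0680 × 0.9851 × 1.0108 × 0.9860 = 1.04856105.
Deflate: 1.44564573 / 1.04856105 = 1.37869487.
Annualized real rate = 1.37869487^(1/4) − 1 = 8.3595% → 8.36%.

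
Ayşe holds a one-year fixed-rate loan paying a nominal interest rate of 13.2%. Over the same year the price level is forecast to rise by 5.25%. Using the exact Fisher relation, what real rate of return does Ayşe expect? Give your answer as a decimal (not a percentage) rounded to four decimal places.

By the Fisher relation, 1 + r = (1 + i)/(1 + π).
1 + r = 1.13200 / 1.05250 = 1.075534
r = 1.075534 − 1 = 7.5534%, i.e. 0.0755.

0.0755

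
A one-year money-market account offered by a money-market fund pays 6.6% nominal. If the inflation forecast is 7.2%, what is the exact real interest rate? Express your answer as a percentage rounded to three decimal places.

By the Fisher relation, 1 + r = (1 + i)/(1 + π).
1 + r = 1.06600 / 1.07200 = 0.994403
r = 0.994403 − 1 = -0.5597%, i.e. -0.560%.

-0.560%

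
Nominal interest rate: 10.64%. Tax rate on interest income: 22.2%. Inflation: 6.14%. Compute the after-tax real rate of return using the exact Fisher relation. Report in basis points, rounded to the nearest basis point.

After-tax nominal return = 10.64% × (1 − 0.222) = 8.27792%.
1 + r = 1.0827792 / 1.06140 = 1.020142
After-tax real rate = 1.020142 − 1 → 201 basis points.

201 basis points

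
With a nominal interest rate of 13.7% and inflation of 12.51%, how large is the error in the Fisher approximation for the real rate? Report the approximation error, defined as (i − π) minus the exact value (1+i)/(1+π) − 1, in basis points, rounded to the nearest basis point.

13 basis points

Approximate: r ≈ 13.700% − 12.510% = 1.1900%
Exact: (1 + 0.1370)/(1 + 0.1251) − 1 = 1.0577%
Error = 1.1900% − 1.0577% = 0.1323% → 13 basis points.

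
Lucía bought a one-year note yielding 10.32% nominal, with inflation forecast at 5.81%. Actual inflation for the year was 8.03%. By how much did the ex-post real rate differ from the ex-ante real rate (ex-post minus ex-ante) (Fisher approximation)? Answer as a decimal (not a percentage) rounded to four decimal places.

Ex-ante: 10.32% − 5.81% = 4.510%
Ex-post: 10.32% − 8.03% = 2.290%
Difference (ex-post − ex-ante) = -2.2200% → -0.0222.

-0.0222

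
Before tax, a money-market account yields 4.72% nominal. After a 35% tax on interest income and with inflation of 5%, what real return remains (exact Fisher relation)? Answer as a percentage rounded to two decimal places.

After-tax nominal return = 4.72% × (1 − 0.35) = 3.0680%.
1 + r = 1.03068 / 1.05000 = 0.981600
After-tax real rate = 0.981600 − 1 → -1.84%.

-1.84%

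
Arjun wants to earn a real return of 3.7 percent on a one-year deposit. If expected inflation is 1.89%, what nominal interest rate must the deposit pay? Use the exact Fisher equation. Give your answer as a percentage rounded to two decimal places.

5.66%

(1 + i) = (1 + r)(1 + π) = 1.03700 × 1.01890 = 1.0565993
i = 1.0565993 − 1, so the required nominal rate is 5.66%.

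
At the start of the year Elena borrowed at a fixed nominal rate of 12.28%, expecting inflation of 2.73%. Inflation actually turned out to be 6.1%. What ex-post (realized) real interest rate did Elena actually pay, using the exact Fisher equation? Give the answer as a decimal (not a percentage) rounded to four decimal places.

Ex-post: (1 + 0.1228)/(1 + 0.0610) − 1 = 5.8247%
So the realized real rate is 0.0582.

0.0582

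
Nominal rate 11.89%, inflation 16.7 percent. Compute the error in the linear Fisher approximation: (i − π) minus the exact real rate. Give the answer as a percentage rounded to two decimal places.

Approximate: r ≈ 11.890% − 16.700% = -4.8100%
Exact: (1 + 0.1189)/(1 + 0.1670) − 1 = -4.1217%
Error = -4.8100% − (-4.1217%) = -0.6883% → -0.69%.

-0.69%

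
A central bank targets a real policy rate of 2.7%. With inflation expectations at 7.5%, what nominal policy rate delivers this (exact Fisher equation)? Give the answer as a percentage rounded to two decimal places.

(1 + i) = (1 + r)(1 + π) = 1.02700 × 1.07500 = 1.104025
i = 1.104025 − 1, so the required nominal rate is 10.40%.

10.40%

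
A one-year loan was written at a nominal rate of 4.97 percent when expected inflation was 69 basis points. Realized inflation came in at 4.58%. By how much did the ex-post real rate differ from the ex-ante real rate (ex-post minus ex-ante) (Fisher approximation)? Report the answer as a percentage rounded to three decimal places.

-3.890%

Ex-ante: 4.97% − 0.69% = 4.280%
Ex-post: 4.97% − 4.58% = 0.390%
Difference (ex-post − ex-ante) = -3.8900% → -3.890%.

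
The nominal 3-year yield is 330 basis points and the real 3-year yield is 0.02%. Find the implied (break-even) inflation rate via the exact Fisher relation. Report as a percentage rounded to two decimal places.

(1 + π) = (1 + i)/(1 + r) = 1.03300 / 1.00020 = 1.032793
Break-even inflation = 1.032793 − 1 → 3.28%.

3.28%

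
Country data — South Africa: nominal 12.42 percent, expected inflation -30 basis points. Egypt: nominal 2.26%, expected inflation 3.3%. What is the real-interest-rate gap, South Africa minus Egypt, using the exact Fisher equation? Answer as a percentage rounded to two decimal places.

13.77%

South Africa: (1 + 0.1242)/(1 − 0.0030) − 1 = 12.7583%
Egypt: (1 + 0.0226)/(1 + 0.0330) − 1 = -1.0068%
Differential = 12.7583% − (-1.0068%) = 13.7651% → 13.77%.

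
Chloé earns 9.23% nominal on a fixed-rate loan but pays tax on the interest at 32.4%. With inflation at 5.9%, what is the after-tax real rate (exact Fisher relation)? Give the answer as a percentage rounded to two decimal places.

0.32%

After-tax nominal return = 9.23% × (1 − 0.324) = 6.23948%.
1 + r = 1.0623948 / 1.05900 = 1.003206
After-tax real rate = 1.003206 − 1 → 0.32%.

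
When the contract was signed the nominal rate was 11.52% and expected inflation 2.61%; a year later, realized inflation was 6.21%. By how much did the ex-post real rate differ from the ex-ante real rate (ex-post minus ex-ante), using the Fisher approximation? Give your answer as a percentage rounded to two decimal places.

-3.60%

Ex-ante: 11.52% − 2.61% = 8.910%
Ex-post: 11.52% − 6.21% = 5.310%
Difference (ex-post − ex-ante) = -3.6000% → -3.60%.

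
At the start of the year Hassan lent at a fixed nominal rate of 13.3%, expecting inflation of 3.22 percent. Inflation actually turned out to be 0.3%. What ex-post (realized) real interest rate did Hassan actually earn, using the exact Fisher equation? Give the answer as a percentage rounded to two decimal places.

Ex-post: (1 + 0.1330)/(1 + 0.0030) − 1 = 12.9611%
So the realized real rate is 12.96%.

12.96%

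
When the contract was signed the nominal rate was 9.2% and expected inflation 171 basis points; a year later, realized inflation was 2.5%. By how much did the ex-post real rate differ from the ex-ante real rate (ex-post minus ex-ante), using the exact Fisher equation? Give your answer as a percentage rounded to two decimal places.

Ex-ante: (1 + 0.0920)/(1 + 0.0171) − 1 = 7.3641%
Ex-post: (1 + 0.0920)/(1 + 0.0250) − 1 = 6.5366%
Difference (ex-post − ex-ante) = -0.8275% → -0.83%.

-0.83%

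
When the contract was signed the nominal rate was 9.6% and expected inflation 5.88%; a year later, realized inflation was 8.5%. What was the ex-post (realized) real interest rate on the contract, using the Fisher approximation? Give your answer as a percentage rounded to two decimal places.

Ex-post: 9.6% − 8.5% = 1.100%
So the realized real rate is 1.10%.

1.10%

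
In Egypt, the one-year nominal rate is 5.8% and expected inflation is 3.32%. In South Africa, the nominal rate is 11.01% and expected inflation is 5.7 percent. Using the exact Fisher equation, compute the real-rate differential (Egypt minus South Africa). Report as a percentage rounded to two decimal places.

Egypt: (1 + 0.0580)/(1 + 0.0332) − 1 = 2.4003%
South Africa: (1 + 0.1101)/(1 + 0.0570) − 1 = 5.0237%
Differential = 2.4003% − 5.0237% = -2.6233% → -2.62%.

-2.62%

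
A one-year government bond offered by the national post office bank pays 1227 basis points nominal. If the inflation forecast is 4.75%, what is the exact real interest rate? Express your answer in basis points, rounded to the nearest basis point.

718 basis points

By the Fisher equation, 1 + r = (1 + i)/(1 + π).
1 + r = 1.12270 / 1.04750 = 1.071790
r = 1.071790 − 1 = 7.1790%, i.e. 718 basis points.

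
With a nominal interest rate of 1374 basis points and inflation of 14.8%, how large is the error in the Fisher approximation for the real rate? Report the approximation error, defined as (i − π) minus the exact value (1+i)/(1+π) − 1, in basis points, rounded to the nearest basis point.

Approximate: r ≈ 13.740% − 14.800% = -1.0600%
Exact: (1 + 0.1374)/(1 + 0.1480) − 1 = -0.9233%
Error = -1.0600% − (-0.9233%) = -0.1367% → -14 basis points.

-14 basis points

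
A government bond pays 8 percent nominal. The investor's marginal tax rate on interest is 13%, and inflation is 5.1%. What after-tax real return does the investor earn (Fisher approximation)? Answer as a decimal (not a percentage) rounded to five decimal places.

After-tax nominal return = 8% × (1 − 0.13) = 6.9600%.
r ≈ 6.9600% − 5.1% → 0.01860.

0.01860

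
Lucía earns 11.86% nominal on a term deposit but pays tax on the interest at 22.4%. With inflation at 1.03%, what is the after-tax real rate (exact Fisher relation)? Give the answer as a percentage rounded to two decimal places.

8.09%

After-tax nominal return = 11.86% × (1 − 0.224) = 9.20336%.
1 + r = 1.0920336 / 1.01030 = 1.080900
After-tax real rate = 1.080900 − 1 → 8.09%.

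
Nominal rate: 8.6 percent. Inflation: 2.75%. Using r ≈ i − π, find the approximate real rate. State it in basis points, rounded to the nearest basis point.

585 basis points

r ≈ i − π = 8.6% − 2.75% = 585 basis points.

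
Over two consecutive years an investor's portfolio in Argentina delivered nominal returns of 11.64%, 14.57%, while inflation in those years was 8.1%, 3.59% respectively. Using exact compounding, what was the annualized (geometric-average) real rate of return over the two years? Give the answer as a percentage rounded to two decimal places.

Compound the nominal returns: 1.1164 × 1.1457 = 1.27905948.
Compound inflation: 1.0810 × 1.0359 = 1.11980790.
Deflate: 1.27905948 / 1.11980790 = 1.14221330.
Annualized real rate = 1.14221330^(1/2) − 1 = 6.8744% → 6.87%.

6.87%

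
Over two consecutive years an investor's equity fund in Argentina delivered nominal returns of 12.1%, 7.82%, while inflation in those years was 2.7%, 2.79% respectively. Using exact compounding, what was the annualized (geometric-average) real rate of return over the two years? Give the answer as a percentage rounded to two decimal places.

Nominal growth factor = 1.1210 × 1.0782 = 1.20866220
Price-level growth factor = 1.0270 × 1.0279 = 1.05565330
Real growth factor = 1.20866220 / 1.05565330 = 1.14494238
Annualized real rate = 1.14494238^(1/2) − 1 = 7.0020% → 7.00%.

7.00%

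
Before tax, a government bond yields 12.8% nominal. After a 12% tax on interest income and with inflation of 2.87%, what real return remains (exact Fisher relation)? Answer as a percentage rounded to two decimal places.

After-tax nominal return = 12.8% × (1 − 0.12) = 11.2640%.
1 + r = 1.11264 / 1.02870 = 1.081598
After-tax real rate = 1.081598 − 1 → 8.16%.

8.16%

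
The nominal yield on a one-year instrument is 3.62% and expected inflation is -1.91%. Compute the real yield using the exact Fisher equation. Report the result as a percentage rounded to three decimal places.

5.638%

By the Fisher relation, 1 + r = (1 + i)/(1 + π).
1 + r = 1.03620 / 0.98090 = 1.056377
r = 1.056377 − 1 = 5.6377%, i.e. 5.638%.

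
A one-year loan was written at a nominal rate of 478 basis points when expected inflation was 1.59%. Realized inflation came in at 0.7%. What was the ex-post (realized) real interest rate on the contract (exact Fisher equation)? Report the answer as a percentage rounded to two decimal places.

Ex-post: (1 + 0.0478)/(1 + 0.0070) − 1 = 4.0516%
So the realized real rate is 4.05%.

4.05%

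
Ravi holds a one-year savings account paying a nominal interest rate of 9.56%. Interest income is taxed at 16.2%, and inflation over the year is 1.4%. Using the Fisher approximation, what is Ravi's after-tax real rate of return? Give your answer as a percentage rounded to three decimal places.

6.611%

After-tax nominal return = 9.56% × (1 − 0.162) = 8.01128%.
r ≈ 8.01128% − 1.4% → 6.611%.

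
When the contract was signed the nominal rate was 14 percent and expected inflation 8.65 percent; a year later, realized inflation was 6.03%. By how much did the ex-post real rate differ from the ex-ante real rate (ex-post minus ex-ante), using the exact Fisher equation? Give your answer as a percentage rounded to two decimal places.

2.59%

Ex-ante: (1 + 0.1400)/(1 + 0.0865) − 1 = 4.9241%
Ex-post: (1 + 0.1400)/(1 + 0.0603) − 1 = 7.5167%
Difference (ex-post − ex-ante) = 2.5927% → 2.59%.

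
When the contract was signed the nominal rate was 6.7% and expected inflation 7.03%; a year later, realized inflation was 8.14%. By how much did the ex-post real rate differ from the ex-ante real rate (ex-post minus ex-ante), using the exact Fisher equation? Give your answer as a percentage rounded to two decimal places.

-1.02%

Ex-ante: (1 + 0.0670)/(1 + 0.0703) − 1 = -0.3083%
Ex-post: (1 + 0.0670)/(1 + 0.0814) − 1 = -1.3316%
Difference (ex-post − ex-ante) = -1.0233% → -1.02%.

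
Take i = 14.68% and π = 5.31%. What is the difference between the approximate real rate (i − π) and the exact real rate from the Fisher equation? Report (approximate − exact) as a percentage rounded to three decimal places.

0.472%

Approximate: r ≈ 14.680% − 5.310% = 9.3700%
Exact: (1 + 0.1468)/(1 + 0.0531) − 1 = 8.89754%
Error = 9.3700% − 8.89754% = 0.47246% → 0.472%.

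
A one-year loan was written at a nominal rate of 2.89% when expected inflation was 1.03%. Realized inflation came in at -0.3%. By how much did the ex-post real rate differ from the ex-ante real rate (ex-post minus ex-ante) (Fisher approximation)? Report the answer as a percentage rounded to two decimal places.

1.33%

Ex-ante: 2.89% − 1.03% = 1.860%
Ex-post: 2.89% − (-0.3%) = 3.190%
Difference (ex-post − ex-ante) = 1.3300% → 1.33%.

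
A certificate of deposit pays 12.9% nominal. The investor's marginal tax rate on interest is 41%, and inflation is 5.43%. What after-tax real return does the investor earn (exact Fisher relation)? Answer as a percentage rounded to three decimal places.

2.069%

After-tax nominal return = 12.9% × (1 − 0.41) = 7.6110%.
1 + r = 1.07611 / 1.05430 = 1.020687
After-tax real rate = 1.020687 − 1 → 2.069%.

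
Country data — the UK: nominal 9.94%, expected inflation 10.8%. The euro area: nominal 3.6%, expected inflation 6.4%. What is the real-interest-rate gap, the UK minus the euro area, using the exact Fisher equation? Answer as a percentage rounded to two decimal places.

1.86%

The UK: (1 + 0.0994)/(1 + 0.1080) − 1 = -0.7762%
The euro area: (1 + 0.0360)/(1 + 0.0640) − 1 = -2.6316%
Differential = -0.7762% − (-2.6316%) = 1.8554% → 1.86%.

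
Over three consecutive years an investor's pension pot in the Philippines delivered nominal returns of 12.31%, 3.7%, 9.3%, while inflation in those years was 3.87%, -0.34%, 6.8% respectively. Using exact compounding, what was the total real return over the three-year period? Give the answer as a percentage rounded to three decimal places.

Compound the nominal returns: 1.1231 × 1.0370 × 1.0930 = 1.272968.
Compound inflation: 1.0387 × 0.9966 × 1.0680 = 1.105560.
Deflate: 1.272968 / 1.105560 = 1.151423.
Total real return = 1.151423 − 1 → 15.142%.

15.142%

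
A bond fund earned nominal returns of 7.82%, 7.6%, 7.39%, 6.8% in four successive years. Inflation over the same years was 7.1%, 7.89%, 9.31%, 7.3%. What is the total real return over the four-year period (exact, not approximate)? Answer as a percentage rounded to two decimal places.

Nominal growth factor = 1.0782 × 1.0760 × 1.0739 × 1.0680 = 1.330597
Price-level growth factor = 1.0710 × 1.0789 × 1.0931 × 1.0730 = 1.355284
Real growth factor = 1.330597 / 1.355284 = 0.981785
Total real return = 0.981785 − 1 → -1.82%.

-1.82%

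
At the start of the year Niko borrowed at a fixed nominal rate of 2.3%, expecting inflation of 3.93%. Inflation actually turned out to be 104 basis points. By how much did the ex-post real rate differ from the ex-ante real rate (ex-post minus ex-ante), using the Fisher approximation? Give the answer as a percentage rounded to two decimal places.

2.89%

Ex-ante: 2.3% − 3.93% = -1.630%
Ex-post: 2.3% − 1.04% = 1.260%
Difference (ex-post − ex-ante) = 2.8900% → 2.89%.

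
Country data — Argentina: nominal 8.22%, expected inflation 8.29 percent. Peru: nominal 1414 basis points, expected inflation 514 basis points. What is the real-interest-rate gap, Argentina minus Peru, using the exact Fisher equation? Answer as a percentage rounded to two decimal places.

Argentina: (1 + 0.0822)/(1 + 0.0829) − 1 = -0.0646%
Peru: (1 + 0.1414)/(1 + 0.0514) − 1 = 8.5600%
Differential = -0.0646% − 8.5600% = -8.6247% → -8.62%.

-8.62%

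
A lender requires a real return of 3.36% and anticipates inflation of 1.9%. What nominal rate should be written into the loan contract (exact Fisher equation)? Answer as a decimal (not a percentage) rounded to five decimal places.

0.05324

(1 + i) = (1 + r)(1 + π) = 1.03360 × 1.01900 = 1.0532384
i = 1.0532384 − 1, so the required nominal rate is 0.05324.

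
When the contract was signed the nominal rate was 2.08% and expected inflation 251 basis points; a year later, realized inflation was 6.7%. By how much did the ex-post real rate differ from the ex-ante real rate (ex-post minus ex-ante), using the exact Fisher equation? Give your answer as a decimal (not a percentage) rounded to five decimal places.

Ex-ante: (1 + 0.0208)/(1 + 0.0251) − 1 = -0.4195%
Ex-post: (1 + 0.0208)/(1 + 0.0670) − 1 = -4.3299%
Difference (ex-post − ex-ante) = -3.9104% → -0.03910.

-0.03910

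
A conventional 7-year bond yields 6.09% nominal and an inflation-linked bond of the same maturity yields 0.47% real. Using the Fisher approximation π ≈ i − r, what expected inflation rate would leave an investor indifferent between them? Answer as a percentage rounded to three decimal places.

5.620%

π ≈ i − r = 6.09% − 0.47% → 5.620%.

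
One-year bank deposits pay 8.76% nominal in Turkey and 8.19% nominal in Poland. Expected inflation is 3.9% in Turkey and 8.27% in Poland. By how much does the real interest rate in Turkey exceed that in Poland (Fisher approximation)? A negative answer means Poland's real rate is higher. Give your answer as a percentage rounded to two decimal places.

4.94%

Turkey: 8.76% − 3.9% = 4.860%
Poland: 8.19% − 8.27% = -0.080%
Differential = 4.940% → 4.94%.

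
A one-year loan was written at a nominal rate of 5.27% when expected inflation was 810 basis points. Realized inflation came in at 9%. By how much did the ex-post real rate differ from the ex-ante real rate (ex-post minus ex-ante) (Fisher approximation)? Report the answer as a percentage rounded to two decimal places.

Ex-ante: 5.27% − 8.1% = -2.830%
Ex-post: 5.27% − 9% = -3.730%
Difference (ex-post − ex-ante) = -0.9000% → -0.90%.

-0.90%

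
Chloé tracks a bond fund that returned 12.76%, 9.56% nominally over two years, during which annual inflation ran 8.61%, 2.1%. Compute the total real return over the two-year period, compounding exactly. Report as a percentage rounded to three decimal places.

11.407%

Compound the nominal returns: 1.1276 × 1.0956 = 1.235399.
Compound inflation: 1.0861 × 1.0210 = 1.108908.
Deflate: 1.235399 / 1.108908 = 1.114068.
Total real return = 1.114068 − 1 → 11.407%.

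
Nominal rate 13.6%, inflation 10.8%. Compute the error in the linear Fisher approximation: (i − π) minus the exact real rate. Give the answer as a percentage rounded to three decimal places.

0.273%

Approximate: r ≈ 13.600% − 10.800% = 2.8000%
Exact: (1 + 0.1360)/(1 + 0.1080) − 1 = 2.5271%
Error = 2.8000% − 2.5271% = 0.2729% → 0.273%.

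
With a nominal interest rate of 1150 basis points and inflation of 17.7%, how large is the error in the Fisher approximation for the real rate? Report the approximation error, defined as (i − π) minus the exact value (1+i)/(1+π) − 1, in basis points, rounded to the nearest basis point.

-93 basis points

Approximate: r ≈ 11.500% − 17.700% = -6.2000%
Exact: (1 + 0.1150)/(1 + 0.1770) − 1 = -5.2676%
Error = -6.2000% − (-5.2676%) = -0.9324% → -93 basis points.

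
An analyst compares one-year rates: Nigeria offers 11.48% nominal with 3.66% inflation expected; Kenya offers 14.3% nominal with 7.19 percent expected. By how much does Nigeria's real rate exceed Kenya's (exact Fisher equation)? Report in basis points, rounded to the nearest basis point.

Nigeria: (1 + 0.1148)/(1 + 0.0366) − 1 = 7.5439%
Kenya: (1 + 0.1430)/(1 + 0.0719) − 1 = 6.6331%
Differential = 7.5439% − 6.6331% = 0.9108% → 91 basis points.

91 basis points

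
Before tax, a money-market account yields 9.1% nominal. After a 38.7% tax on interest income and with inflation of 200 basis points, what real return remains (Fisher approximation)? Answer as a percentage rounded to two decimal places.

3.58%

After-tax nominal return = 9.1% × (1 − 0.387) = 5.5783%.
r ≈ 5.5783% − 2% → 3.58%.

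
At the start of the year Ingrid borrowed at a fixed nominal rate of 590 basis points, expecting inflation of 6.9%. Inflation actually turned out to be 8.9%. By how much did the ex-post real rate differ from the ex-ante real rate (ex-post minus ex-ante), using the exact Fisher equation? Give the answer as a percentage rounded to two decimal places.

Ex-ante: (1 + 0.0590)/(1 + 0.0690) − 1 = -0.9355%
Ex-post: (1 + 0.0590)/(1 + 0.0890) − 1 = -2.7548%
Difference (ex-post − ex-ante) = -1.8194% → -1.82%.

-1.82%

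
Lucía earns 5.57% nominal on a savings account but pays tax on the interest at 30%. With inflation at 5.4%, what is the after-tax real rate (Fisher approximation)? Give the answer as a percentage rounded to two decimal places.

After-tax nominal return = 5.57% × (1 − 0.3) = 3.8990%.
r ≈ 3.8990% − 5.4% → -1.50%.

-1.50%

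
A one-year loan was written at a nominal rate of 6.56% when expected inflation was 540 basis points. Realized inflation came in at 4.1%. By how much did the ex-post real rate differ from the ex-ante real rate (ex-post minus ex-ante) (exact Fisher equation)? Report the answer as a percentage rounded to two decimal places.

1.26%

Ex-ante: (1 + 0.0656)/(1 + 0.0540) − 1 = 1.1006%
Ex-post: (1 + 0.0656)/(1 + 0.0410) − 1 = 2.3631%
Difference (ex-post − ex-ante) = 1.2625% → 1.26%.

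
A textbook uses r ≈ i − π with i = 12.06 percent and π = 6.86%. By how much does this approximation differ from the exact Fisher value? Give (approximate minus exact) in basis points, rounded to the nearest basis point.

33 basis points

Approximate: r ≈ 12.060% − 6.860% = 5.2000%
Exact: (1 + 0.1206)/(1 + 0.0686) − 1 = 4.8662%
Error = 5.2000% − 4.8662% = 0.3338% → 33 basis points.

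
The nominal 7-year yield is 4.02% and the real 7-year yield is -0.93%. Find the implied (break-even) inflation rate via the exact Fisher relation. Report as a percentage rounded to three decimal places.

(1 + π) = (1 + i)/(1 + r) = 1.04020 / 0.99070 = 1.0499647
Break-even inflation = 1.0499647 − 1 → 4.996%.

4.996%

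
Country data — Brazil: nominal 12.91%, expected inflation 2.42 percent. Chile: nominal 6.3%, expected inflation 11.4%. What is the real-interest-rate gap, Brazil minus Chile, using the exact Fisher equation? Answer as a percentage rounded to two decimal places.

14.82%

Brazil: (1 + 0.1291)/(1 + 0.0242) − 1 = 10.2421%
Chile: (1 + 0.0630)/(1 + 0.1140) − 1 = -4.5781%
Differential = 10.2421% − (-4.5781%) = 14.8202% → 14.82%.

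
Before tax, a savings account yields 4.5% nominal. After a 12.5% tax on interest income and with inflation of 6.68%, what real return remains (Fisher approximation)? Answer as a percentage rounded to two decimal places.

After-tax nominal return = 4.5% × (1 − 0.125) = 3.9375%.
r ≈ 3.9375% − 6.68% → -2.74%.

-2.74%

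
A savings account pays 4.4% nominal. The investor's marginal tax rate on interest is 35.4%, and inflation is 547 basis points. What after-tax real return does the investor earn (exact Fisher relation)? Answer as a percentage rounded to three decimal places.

After-tax nominal return = 4.4% × (1 − 0.354) = 2.8424%.
1 + r = 1.028424 / 1.05470 = 0.975087
After-tax real rate = 0.975087 − 1 → -2.491%.

-2.491%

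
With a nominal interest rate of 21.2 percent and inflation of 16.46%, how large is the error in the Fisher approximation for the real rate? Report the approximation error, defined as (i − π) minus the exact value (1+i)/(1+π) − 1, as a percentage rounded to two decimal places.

0.67%

Approximate: r ≈ 21.200% − 16.460% = 4.7400%
Exact: (1 + 0.2120)/(1 + 0.1646) − 1 = 4.0701%
Error = 4.7400% − 4.0701% = 0.6699% → 0.67%.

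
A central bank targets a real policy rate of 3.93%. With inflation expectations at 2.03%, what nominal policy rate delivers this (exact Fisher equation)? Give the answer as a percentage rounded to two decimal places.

(1 + i) = (1 + r)(1 + π) = 1.03930 × 1.02030 = 1.06039779
i = 1.06039779 − 1, so the required nominal rate is 6.04%.

6.04%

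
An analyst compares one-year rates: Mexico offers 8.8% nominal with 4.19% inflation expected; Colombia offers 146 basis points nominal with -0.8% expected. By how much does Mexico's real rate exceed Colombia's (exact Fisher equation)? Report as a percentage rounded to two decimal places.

2.15%

Mexico: (1 + 0.0880)/(1 + 0.0419) − 1 = 4.4246%
Colombia: (1 + 0.0146)/(1 − 0.0080) − 1 = 2.2782%
Differential = 4.4246% − 2.2782% = 2.1464% → 2.15%.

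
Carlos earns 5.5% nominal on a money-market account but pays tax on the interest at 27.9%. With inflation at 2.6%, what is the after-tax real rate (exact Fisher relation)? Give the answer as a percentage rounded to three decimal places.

1.331%

After-tax nominal return = 5.5% × (1 − 0.279) = 3.9655%.
1 + r = 1.039655 / 1.02600 = 1.013309
After-tax real rate = 1.013309 − 1 → 1.331%.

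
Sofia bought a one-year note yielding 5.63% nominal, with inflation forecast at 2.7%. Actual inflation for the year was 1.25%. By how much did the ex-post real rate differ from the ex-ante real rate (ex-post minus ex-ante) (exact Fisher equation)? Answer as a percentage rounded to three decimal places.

Ex-ante: (1 + 0.0563)/(1 + 0.0270) − 1 = 2.8530%
Ex-post: (1 + 0.0563)/(1 + 0.0125) − 1 = 4.3259%
Difference (ex-post − ex-ante) = 1.4730% → 1.473%.

1.473%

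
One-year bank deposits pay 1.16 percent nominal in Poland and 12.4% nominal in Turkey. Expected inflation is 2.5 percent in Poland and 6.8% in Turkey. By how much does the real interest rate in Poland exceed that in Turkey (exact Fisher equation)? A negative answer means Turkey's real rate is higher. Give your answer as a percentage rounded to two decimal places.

Poland: (1 + 0.0116)/(1 + 0.0250) − 1 = -1.3073%
Turkey: (1 + 0.1240)/(1 + 0.0680) − 1 = 5.2434%
Differential = -1.3073% − 5.2434% = -6.5508% → -6.55%.

-6.55%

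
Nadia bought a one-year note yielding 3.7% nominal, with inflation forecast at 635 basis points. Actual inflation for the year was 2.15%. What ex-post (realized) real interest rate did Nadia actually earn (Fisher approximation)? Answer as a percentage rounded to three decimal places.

Ex-post: 3.7% − 2.15% = 1.550%
So the realized real rate is 1.550%.

1.550%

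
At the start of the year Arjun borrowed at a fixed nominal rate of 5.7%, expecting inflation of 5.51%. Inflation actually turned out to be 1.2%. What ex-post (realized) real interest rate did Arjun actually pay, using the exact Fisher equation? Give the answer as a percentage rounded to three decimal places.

Ex-post: (1 + 0.0570)/(1 + 0.0120) − 1 = 4.4466%
So the realized real rate is 4.447%.

4.447%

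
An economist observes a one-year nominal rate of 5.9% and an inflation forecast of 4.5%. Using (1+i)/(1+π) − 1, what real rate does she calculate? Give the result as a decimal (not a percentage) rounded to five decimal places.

0.01340

By the Fisher identity, 1 + r = (1 + i)/(1 + π).
1 + r = 1.05900 / 1.04500 = 1.013397
r = 1.013397 − 1 = 1.3397%, i.e. 0.01340.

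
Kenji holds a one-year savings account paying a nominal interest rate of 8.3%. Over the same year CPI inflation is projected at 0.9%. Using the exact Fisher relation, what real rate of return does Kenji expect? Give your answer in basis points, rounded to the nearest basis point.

1 + r = 1.08300 / 1.00900 = 1.073340
r = 1.073340 − 1 = 7.3340%, i.e. 733 basis points.

733 basis points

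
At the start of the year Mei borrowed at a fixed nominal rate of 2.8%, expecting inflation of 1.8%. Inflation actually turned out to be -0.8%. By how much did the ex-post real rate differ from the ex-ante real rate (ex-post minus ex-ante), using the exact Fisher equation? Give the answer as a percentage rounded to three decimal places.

2.647%

Ex-ante: (1 + 0.0280)/(1 + 0.0180) − 1 = 0.9823%
Ex-post: (1 + 0.0280)/(1 − 0.0080) − 1 = 3.6290%
Difference (ex-post − ex-ante) = 2.6467% → 2.647%.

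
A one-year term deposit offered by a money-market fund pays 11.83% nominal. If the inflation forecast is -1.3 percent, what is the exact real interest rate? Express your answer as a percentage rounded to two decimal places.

13.30%

1 + r = 1.11830 / 0.98700 = 1.133029
r = 1.133029 − 1 = 13.3029%, i.e. 13.30%.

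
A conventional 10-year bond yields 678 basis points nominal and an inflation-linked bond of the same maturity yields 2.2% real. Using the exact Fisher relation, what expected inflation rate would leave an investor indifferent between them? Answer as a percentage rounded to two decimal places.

4.48%

(1 + π) = (1 + i)/(1 + r) = 1.06780 / 1.02200 = 1.044814
Break-even inflation = 1.044814 − 1 → 4.48%.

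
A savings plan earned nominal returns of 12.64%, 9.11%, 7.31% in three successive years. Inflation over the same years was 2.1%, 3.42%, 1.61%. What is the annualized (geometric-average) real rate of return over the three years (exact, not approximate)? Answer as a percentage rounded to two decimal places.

7.12%

Nominal growth factor = 1.1264 × 1.0911 × 1.0731 = 1.31885604
Price-level growth factor = 1.0210 × 1.0342 × 1.0161 = 1.07291848
Real growth factor = 1.31885604 / 1.07291848 = 1.22922297
Annualized real rate = 1.22922297^(1/3) − 1 = 7.1216% → 7.12%.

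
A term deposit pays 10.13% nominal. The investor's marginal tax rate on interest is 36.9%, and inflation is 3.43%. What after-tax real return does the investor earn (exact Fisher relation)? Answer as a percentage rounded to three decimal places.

2.864%

After-tax nominal return = 10.13% × (1 − 0.369) = 6.39203%.
1 + r = 1.0639203 / 1.03430 = 1.028638
After-tax real rate = 1.028638 − 1 → 2.864%.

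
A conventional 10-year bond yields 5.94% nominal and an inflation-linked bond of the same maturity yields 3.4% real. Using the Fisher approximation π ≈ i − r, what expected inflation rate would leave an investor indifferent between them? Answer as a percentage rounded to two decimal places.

π ≈ i − r = 5.94% − 3.4% → 2.54%.

2.54%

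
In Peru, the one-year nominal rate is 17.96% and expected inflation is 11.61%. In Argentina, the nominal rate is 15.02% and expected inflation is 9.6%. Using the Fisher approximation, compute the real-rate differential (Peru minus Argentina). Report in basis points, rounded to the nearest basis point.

Peru: 17.96% − 11.61% = 6.350%
Argentina: 15.02% − 9.6% = 5.420%
Differential = 0.930% → 93 basis points.

93 basis points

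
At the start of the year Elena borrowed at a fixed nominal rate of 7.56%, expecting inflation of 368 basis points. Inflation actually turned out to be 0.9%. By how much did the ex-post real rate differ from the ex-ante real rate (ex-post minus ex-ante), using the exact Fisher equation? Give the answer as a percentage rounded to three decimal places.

2.858%

Ex-ante: (1 + 0.0756)/(1 + 0.0368) − 1 = 3.7423%
Ex-post: (1 + 0.0756)/(1 + 0.0090) − 1 = 6.6006%
Difference (ex-post − ex-ante) = 2.8583% → 2.858%.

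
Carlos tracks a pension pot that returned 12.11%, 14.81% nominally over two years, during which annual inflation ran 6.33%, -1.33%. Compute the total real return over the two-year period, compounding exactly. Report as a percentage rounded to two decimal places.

22.68%

Nominal growth factor = 1.1211 × 1.1481 = 1.287135
Price-level growth factor = 1.0633 × 0.9867 = 1.049158
Real growth factor = 1.287135 / 1.049158 = 1.226826
Total real return = 1.226826 − 1 → 22.68%.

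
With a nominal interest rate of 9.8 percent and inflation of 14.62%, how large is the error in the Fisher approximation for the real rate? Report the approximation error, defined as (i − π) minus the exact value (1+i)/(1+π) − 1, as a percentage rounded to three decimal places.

Approximate: r ≈ 9.800% − 14.620% = -4.8200%
Exact: (1 + 0.0980)/(1 + 0.1462) − 1 = -4.2052%
Error = -4.8200% − (-4.2052%) = -0.6148% → -0.615%.

-0.615%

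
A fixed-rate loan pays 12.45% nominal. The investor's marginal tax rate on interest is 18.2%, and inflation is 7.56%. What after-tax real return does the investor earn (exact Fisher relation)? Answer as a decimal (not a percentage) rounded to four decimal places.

0.0244

After-tax nominal return = 12.45% × (1 − 0.182) = 10.1841%.
1 + r = 1.101841 / 1.07560 = 1.024397
After-tax real rate = 1.024397 − 1 → 0.0244.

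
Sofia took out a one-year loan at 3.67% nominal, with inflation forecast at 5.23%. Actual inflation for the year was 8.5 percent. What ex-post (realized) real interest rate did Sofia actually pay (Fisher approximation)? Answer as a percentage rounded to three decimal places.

Ex-post: 3.67% − 8.5% = -4.830%
So the realized real rate is -4.830%.

-4.830%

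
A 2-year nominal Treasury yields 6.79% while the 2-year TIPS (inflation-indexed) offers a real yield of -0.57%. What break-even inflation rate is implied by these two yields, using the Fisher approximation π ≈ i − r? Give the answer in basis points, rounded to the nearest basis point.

736 basis points

π ≈ i − r = 6.79% − (-0.57%) → 736 basis points.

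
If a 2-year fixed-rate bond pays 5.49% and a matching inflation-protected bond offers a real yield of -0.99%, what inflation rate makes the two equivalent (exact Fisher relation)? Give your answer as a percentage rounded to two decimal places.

(1 + π) = (1 + i)/(1 + r) = 1.05490 / 0.99010 = 1.065448
Break-even inflation = 1.065448 − 1 → 6.54%.

6.54%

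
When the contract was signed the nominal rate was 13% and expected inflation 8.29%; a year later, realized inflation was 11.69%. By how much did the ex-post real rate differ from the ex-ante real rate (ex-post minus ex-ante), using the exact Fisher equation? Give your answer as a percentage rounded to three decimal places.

Ex-ante: (1 + 0.1300)/(1 + 0.0829) − 1 = 4.34943%
Ex-post: (1 + 0.1300)/(1 + 0.1169) − 1 = 1.17289%
Difference (ex-post − ex-ante) = -3.17654% → -3.177%.

-3.177%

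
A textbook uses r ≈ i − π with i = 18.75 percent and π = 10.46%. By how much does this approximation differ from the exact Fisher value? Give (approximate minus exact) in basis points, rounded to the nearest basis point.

Approximate: r ≈ 18.750% − 10.460% = 8.2900%
Exact: (1 + 0.1875)/(1 + 0.1046) − 1 = 7.50498%
Error = 8.2900% − 7.50498% = 0.78502% → 79 basis points.

79 basis points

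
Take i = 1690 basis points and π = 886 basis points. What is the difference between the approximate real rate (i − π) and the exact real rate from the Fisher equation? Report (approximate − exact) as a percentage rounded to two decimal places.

Approximate: r ≈ 16.900% − 8.860% = 8.0400%
Exact: (1 + 0.1690)/(1 + 0.0886) − 1 = 7.3856%
Error = 8.0400% − 7.3856% = 0.6544% → 0.65%.

0.65%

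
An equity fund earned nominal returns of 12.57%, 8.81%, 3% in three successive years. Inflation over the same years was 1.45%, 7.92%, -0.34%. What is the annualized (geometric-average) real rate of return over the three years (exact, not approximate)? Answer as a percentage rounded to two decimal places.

4.96%

Nominal growth factor = 1.1257 × 1.0881 × 1.0300 = 1.26162040
Price-level growth factor = 1.0145 × 1.0792 × 0.9966 = 1.09112592
Real growth factor = 1.26162040 / 1.09112592 = 1.15625555
Annualized real rate = 1.15625555^(1/3) − 1 = 4.9586% → 4.96%.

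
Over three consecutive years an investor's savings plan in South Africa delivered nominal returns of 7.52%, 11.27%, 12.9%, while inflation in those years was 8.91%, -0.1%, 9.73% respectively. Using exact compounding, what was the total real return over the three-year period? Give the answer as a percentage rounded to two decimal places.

13.14%

Compound the nominal returns: 1.0752 × 1.1127 × 1.1290 = 1.350707.
Compound inflation: 1.0891 × 0.9990 × 1.0973 = 1.193874.
Deflate: 1.350707 / 1.193874 = 1.131365.
Total real return = 1.131365 − 1 → 13.14%.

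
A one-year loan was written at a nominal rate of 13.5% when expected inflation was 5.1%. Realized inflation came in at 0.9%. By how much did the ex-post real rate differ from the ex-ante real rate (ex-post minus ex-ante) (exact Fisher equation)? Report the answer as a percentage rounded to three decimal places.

4.495%

Ex-ante: (1 + 0.1350)/(1 + 0.0510) − 1 = 7.9924%
Ex-post: (1 + 0.1350)/(1 + 0.0090) − 1 = 12.4876%
Difference (ex-post − ex-ante) = 4.4952% → 4.495%.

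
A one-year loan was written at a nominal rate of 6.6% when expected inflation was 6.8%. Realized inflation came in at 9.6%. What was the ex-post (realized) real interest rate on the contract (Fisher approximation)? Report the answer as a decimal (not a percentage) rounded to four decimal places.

-0.0300

Ex-post: 6.6% − 9.6% = -3.000%
So the realized real rate is -0.0300.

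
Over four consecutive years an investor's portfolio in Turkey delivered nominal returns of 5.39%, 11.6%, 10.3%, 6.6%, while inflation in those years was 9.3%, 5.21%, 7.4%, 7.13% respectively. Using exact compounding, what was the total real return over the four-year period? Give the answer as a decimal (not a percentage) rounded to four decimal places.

0.0452

Compound the nominal returns: 1.0539 × 1.1160 × 1.1030 × 1.0660 = 1.382918.
Compound inflation: 1.0930 × 1.0521 × 1.0740 × 1.0713 = 1.323100.
Deflate: 1.382918 / 1.323100 = 1.045210.
Total real return = 1.045210 − 1 → 0.0452.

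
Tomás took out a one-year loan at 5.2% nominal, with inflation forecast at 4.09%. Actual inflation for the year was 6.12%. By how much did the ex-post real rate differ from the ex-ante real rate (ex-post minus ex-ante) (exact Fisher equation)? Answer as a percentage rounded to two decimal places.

-1.93%

Ex-ante: (1 + 0.0520)/(1 + 0.0409) − 1 = 1.0664%
Ex-post: (1 + 0.0520)/(1 + 0.0612) − 1 = -0.8669%
Difference (ex-post − ex-ante) = -1.9333% → -1.93%.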